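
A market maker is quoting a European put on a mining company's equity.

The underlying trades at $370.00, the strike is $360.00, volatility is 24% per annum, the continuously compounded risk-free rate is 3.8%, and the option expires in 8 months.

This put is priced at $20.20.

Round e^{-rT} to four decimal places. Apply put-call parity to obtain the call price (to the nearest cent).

$39.20

e^(−rT) = e^(−0.038·0.6667) = 0.9750
Put-call parity: C − P = S − K·e^(−rT) = 370 − 360·0.9750 = 370 − 351.0000 = 19.0000
C = P + (C − P) = 20.20 + (19.0000) = 39.2000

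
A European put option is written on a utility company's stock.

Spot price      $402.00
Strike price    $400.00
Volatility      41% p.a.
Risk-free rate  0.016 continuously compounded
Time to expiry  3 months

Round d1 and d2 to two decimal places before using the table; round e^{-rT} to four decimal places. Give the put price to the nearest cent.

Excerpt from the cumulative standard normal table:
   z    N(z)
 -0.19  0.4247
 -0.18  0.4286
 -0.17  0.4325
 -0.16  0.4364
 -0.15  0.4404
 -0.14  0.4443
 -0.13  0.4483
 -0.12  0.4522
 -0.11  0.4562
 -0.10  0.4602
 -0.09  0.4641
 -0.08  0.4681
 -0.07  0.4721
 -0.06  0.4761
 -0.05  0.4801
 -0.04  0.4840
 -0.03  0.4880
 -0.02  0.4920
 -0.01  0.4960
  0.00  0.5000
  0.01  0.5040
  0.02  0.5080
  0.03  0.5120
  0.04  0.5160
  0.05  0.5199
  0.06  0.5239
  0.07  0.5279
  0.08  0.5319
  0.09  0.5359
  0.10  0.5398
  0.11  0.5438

σ√T = 0.41·√0.25 = 0.2050
ln(S/K) + (r + σ²/2)T = ln(402/400) + (0.016 + 0.41²/2)·0.25 = 0.0050 + 0.0250 = 0.0300
d₁ = 0.0300 / 0.2050 = 0.1463 ⇒ 0.15
d₂ = d₁ − σ√T = 0.1463 − 0.2050 = -0.0587 ⇒ -0.06
exp(−rT) = exp(−0.016·0.25) = 0.9960
N(−d₂) = N(0.06) = 0.5239;  N(−d₁) = N(-0.15) = 0.4404
P = 400·0.9960·0.5239 − 402·0.4404 = 208.7218 − 177.0408 = 31.6810

$31.68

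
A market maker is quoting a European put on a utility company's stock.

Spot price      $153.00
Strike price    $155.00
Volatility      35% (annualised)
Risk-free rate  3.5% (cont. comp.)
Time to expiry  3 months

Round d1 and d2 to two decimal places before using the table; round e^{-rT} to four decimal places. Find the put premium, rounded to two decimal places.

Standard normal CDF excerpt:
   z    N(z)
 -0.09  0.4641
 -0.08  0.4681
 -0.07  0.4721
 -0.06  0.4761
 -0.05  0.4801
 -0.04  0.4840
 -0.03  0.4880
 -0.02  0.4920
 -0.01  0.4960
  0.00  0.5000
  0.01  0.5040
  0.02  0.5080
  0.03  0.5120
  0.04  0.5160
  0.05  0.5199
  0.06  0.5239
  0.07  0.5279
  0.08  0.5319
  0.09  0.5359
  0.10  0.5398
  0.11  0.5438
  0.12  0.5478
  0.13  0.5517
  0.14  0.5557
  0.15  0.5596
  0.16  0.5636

σ√T = 0.35 × 0.5000 = 0.1750
ln(S/K) + (r + σ²/2)T = ln(153/155) + (0.035 + 0.35²/2)·0.25 = -0.0130 + 0.0241 = 0.0111
d₁ = 0.0111 / 0.1750 = 0.0633 ≈ 0.06
d₂ = d₁ − σ√T = 0.0633 − 0.1750 = -0.1117 ≈ -0.11
e^(−rT) = e^(−0.035·0.25) = 0.9913
N(−d₂) = N(0.11) = 0.5438;  N(−d₁) = N(-0.06) = 0.4761
P = 155·0.9913·0.5438 − 153·0.4761 = 83.5557 − 72.8433 = 10.7124

$10.71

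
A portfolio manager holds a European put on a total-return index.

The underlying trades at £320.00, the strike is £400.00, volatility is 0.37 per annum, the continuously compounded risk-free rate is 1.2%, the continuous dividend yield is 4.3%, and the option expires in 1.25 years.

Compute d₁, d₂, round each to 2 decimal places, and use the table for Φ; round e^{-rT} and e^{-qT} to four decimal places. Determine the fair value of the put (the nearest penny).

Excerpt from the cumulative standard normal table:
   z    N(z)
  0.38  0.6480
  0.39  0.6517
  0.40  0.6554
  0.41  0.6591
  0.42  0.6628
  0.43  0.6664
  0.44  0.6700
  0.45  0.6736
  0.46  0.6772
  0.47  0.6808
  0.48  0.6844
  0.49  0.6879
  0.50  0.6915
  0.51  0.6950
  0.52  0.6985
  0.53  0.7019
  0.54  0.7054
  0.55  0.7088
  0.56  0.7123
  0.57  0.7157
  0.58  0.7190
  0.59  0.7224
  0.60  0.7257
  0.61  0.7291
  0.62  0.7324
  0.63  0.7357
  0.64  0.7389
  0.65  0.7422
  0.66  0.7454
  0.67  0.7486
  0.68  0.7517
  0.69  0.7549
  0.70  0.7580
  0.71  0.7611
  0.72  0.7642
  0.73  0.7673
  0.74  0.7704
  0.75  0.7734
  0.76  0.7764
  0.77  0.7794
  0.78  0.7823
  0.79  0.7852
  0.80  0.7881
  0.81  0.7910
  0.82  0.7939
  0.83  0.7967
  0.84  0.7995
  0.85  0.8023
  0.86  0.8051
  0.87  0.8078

T = 1.25;  σ√T = 0.4137
ln(S/K) + (r − q + σ²/2)T = ln(320/400) + (0.012 − 0.043 + 0.37²/2)·1.25 = -0.2231 + 0.0468 = -0.1763
d₁ = -0.1763 / 0.4137 = -0.4263 ⇒ -0.43
d₂ = d₁ − σ√T = -0.4263 − 0.4137 = -0.8399 ⇒ -0.84
e^(−qT) = e^(−0.043·1.25) = 0.9477;  e^(−rT) = e^(−0.012·1.25) = 0.9851
N(−d₂) = N(0.84) = 0.7995;  N(−d₁) = N(0.43) = 0.6664
P = 400·0.9851·0.7995 − 320·0.9477·0.6664 = 315.0350 − 202.0951 = 112.9399

£112.94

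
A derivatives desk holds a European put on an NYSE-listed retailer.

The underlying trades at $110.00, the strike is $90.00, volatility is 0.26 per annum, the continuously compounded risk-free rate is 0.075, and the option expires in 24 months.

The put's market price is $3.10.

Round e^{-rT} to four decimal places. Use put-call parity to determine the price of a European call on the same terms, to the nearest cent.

$35.64

e^(−rT) = e^(−0.075·2) = 0.8607
Put-call parity: C − P = S − K·e^(−rT) = 110 − 90·0.8607 = 110 − 77.4630 = 32.5370
C = P + (C − P) = 3.10 + (32.5370) = 35.6370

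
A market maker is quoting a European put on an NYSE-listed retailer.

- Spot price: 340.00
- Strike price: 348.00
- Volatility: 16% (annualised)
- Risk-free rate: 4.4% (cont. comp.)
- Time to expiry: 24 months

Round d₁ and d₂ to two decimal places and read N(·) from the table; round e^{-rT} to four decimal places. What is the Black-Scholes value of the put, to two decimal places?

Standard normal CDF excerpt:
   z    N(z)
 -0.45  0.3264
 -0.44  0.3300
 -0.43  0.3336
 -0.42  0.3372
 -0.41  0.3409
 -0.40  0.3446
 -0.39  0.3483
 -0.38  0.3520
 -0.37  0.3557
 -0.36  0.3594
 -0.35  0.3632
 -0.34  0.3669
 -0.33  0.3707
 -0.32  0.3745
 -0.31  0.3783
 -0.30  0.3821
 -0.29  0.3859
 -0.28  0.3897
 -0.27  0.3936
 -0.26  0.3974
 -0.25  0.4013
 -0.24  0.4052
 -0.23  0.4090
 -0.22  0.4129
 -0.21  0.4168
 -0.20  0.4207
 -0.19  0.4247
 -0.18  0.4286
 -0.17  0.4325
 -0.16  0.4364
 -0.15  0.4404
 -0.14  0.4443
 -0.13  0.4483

20.67

σ√T = 0.16 × 1.4142 = 0.2263
d₁ = [ln(340/348) + (0.044 + 0.16²/2)·2] / 0.2263 = [-0.0233 + 0.1136] / 0.2263 = 0.3993 → 0.40
d₂ = d₁ − σ√T = 0.3993 − 0.2263 = 0.1730 → 0.17
e^(−rT) = e^(−0.044·2) = 0.9158
N(−d₂) = N(-0.17) = 0.4325;  N(−d₁) = N(-0.40) = 0.3446
P = 348·0.9158·0.4325 − 340·0.3446 = 137.8371 − 117.1640 = 20.6731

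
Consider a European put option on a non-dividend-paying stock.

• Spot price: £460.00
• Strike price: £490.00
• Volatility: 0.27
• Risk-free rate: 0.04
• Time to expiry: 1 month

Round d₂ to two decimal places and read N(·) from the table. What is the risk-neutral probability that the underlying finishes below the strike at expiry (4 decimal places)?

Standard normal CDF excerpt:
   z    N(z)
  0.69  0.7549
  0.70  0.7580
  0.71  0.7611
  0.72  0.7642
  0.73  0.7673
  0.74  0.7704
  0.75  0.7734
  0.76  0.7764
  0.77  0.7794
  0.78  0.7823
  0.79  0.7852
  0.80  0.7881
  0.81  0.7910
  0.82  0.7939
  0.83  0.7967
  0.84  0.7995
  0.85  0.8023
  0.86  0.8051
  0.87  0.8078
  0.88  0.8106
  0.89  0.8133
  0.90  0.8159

0.7910

σ√T = 0.27 × 0.2887 = 0.0779
ln(S/K) + (r + σ²/2)T = ln(460/490) + (0.04 + 0.27²/2)·0.08333 = -0.0632 + 0.0064 = -0.0568
d₁ = -0.0568 / 0.0779 = -0.7288 which rounds to -0.73
d₂ = d₁ − σ√T = -0.7288 − 0.0779 = -0.8068 which rounds to -0.81
Risk-neutral Pr[S_T < K] = N(−d₂) = N(0.81) = 0.7910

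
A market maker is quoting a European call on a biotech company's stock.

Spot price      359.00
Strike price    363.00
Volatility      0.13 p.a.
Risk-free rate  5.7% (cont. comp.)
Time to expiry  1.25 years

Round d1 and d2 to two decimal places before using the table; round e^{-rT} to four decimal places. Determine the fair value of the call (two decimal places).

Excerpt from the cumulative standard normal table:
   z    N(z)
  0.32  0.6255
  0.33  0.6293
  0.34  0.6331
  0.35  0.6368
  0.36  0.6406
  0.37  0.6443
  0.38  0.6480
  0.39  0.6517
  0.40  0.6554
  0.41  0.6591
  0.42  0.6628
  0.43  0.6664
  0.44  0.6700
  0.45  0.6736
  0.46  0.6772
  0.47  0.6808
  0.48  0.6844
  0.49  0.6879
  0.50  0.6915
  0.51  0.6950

32.95

T = 1.25;  σ√T = 0.1453
ln(S/K) + (r + σ²/2)T = ln(359/363) + (0.057 + 0.13²/2)·1.25 = -0.0111 + 0.0818 = 0.0707
d₁ = 0.0707 / 0.1453 = 0.4867 ⇒ 0.49
d₂ = d₁ − σ√T = 0.4867 − 0.1453 = 0.3413 ⇒ 0.34
e^(−rT) = e^(−0.057·1.25) = 0.9312
N(d₁) = N(0.49) = 0.6879;  N(d₂) = N(0.34) = 0.6331
C = 359·0.6879 − 363·0.9312·0.6331 = 246.9561 − 214.0040 = 32.9521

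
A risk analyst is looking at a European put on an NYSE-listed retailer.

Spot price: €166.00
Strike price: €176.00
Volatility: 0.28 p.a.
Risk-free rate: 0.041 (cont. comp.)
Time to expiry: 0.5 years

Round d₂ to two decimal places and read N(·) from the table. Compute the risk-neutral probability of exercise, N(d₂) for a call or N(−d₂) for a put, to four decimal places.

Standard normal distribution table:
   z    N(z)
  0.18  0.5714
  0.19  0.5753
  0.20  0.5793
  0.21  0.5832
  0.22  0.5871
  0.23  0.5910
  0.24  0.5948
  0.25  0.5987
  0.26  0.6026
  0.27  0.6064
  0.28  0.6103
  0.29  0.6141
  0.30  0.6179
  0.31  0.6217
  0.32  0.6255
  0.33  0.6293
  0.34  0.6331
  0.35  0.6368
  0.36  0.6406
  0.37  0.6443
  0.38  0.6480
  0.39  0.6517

0.6141

T = 0.5;  σ√T = 0.1980
d₁ = [ln(166/176) + (0.041 + 0.28²/2)·0.5] / 0.1980 = [-0.0585 + 0.0401] / 0.1980 = -0.0929 which rounds to -0.09
d₂ = d₁ − σ√T = -0.0929 − 0.1980 = -0.2909 which rounds to -0.29
Pr(exercise) under Q = N(−d₂) = N(0.29) = 0.6141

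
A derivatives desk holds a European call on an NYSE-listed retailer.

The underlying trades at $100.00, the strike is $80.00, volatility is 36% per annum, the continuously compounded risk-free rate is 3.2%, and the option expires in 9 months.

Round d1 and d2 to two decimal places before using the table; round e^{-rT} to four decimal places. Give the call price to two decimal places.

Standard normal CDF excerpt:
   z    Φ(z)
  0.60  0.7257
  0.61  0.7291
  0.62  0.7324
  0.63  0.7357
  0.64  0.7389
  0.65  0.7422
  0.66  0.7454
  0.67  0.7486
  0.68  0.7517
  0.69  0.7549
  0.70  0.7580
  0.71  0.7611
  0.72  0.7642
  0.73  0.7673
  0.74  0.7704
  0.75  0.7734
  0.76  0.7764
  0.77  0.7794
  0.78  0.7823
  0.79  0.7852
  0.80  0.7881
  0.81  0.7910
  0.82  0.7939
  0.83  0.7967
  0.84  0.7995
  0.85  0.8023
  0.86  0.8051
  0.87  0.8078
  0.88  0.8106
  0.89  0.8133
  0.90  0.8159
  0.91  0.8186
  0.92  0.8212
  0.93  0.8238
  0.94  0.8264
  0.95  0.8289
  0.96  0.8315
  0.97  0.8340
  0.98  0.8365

σ√T = 0.36·√0.75 = 0.3118
d₁ = [ln(100/80) + (0.032 + 0.36²/2)·0.75] / 0.3118 = [0.2231 + 0.0726] / 0.3118 = 0.9486 → 0.95
d₂ = d₁ − σ√T = 0.9486 − 0.3118 = 0.6368 → 0.64
e^(−rT) = e^(−0.032·0.75) = 0.9763
C = 100·N(0.95) − 80·0.9763·N(0.64) = 100·0.8289 − 80·0.9763·0.7389 = 82.8900 − 57.7110 = 25.1790

$25.18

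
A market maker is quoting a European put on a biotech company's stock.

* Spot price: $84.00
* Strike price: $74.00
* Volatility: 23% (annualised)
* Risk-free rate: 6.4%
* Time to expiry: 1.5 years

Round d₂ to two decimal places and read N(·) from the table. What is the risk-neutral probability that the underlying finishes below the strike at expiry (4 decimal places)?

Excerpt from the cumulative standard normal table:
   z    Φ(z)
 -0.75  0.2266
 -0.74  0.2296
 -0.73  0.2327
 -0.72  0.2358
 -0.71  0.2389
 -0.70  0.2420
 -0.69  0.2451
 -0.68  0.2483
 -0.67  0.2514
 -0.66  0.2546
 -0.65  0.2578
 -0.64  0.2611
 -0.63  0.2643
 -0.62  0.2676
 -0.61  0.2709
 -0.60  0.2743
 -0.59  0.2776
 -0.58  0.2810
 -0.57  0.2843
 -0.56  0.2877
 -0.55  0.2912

0.2578

T = 1.5;  σ√T = 0.2817
d₁ = [ln(84/74) + (0.064 + ½·0.23²)·1.5] / (σ√T) = (0.1268 + 0.1357) / 0.2817 = 0.9316 which rounds to 0.93
d₂ = 0.9316 − 0.2817 = 0.6499 which rounds to 0.65
Risk-neutral Pr[S_T < K] = N(−d₂) = N(-0.65) = 0.2578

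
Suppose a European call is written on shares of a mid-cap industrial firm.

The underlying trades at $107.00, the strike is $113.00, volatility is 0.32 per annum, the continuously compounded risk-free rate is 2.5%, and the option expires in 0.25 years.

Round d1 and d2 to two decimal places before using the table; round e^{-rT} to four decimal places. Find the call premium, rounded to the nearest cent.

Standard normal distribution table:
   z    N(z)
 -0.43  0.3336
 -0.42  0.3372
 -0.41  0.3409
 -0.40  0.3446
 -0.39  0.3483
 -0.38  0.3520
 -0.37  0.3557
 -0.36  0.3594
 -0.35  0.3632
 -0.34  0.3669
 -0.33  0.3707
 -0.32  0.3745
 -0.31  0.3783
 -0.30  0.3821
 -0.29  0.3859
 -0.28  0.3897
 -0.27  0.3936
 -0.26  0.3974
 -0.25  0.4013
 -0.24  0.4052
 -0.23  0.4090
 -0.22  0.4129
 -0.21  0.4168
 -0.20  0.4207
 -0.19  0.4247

$4.65

σ√T = 0.32·√0.25 = 0.1600
d₁ = [ln(107/113) + (0.025 + ½·0.32²)·0.25] / (σ√T) = (-0.0546 + 0.0191) / 0.1600 = -0.2219 → -0.22
d₂ = -0.2219 − 0.1600 = -0.3819 → -0.38
exp(−rT) = exp(−0.025·0.25) = 0.9938
N(d₁) = N(-0.22) = 0.4129;  N(d₂) = N(-0.38) = 0.3520
C = 107·0.4129 − 113·0.9938·0.3520 = 44.1803 − 39.5294 = 4.6509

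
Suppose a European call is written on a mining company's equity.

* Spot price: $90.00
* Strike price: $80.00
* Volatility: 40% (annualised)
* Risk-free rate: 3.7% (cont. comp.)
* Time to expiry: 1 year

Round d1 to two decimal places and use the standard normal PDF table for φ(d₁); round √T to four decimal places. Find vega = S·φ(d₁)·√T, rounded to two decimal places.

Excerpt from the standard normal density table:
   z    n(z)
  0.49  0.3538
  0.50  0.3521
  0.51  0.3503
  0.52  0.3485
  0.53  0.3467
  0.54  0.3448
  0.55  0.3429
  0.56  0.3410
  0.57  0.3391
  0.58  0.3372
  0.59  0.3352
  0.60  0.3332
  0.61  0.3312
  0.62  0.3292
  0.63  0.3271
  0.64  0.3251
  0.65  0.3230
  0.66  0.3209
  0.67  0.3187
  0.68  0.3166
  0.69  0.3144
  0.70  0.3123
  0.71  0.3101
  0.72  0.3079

30.17

σ√T = 0.4·√1 = 0.4000
d₁ = [ln(90/80) + (0.037 + ½·0.4²)·1] / (σ√T) = (0.1178 + 0.1170) / 0.4000 = 0.5870 → 0.59
√T = √1 = 1.0000
φ(d₁) = φ(0.59) = 0.3352
vega = S·φ(d₁)·√T = 90·0.3352·1.0000 = 30.1680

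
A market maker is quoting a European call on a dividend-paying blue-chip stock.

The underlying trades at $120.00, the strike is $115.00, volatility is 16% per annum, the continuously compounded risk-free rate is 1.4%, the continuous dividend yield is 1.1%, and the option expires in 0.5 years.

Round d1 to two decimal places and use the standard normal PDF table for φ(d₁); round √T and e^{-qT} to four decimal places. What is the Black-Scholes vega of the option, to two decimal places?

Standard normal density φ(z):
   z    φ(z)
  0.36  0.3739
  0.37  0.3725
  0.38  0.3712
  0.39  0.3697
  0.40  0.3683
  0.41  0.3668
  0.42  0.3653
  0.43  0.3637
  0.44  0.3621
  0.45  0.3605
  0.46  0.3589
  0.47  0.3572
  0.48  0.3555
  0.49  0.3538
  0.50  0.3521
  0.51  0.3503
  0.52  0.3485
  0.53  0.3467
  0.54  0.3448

30.42

σ√T = 0.16·√0.5 = 0.1131
ln(S/K) + (r − q + σ²/2)T = ln(120/115) + (0.014 − 0.011 + 0.16²/2)·0.5 = 0.0426 + 0.0079 = 0.0505
d₁ = 0.0505 / 0.1131 = 0.4460 ≈ 0.45
√T = √0.5 = 0.7071
φ(d₁) = φ(0.45) = 0.3605
exp(−qT) = exp(−0.011·0.5) = 0.9945
vega = S·exp(−qT)·φ(d₁)·√T = 120·0.9945·0.3605·0.7071 = 30.4209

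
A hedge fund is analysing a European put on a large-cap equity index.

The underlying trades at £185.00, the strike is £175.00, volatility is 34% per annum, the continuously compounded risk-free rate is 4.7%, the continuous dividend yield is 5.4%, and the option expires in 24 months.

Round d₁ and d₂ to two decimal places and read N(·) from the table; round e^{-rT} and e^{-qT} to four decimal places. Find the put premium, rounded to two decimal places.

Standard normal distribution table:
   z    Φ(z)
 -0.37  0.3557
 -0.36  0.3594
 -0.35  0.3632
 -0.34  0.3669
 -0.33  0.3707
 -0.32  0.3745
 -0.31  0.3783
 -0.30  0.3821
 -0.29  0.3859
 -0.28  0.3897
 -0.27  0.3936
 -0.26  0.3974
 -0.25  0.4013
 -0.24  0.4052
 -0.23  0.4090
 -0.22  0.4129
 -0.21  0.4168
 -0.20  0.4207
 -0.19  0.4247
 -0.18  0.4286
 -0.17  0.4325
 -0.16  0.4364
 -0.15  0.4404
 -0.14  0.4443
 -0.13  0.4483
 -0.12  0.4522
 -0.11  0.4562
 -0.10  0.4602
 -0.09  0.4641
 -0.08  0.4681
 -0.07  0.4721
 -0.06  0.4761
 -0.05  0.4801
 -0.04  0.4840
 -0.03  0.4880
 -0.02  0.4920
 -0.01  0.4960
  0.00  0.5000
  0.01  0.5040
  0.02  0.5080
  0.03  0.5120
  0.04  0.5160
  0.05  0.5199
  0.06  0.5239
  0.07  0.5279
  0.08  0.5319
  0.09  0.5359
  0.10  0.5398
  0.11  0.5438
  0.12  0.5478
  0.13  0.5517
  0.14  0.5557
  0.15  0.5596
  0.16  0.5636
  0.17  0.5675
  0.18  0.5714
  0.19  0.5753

σ√T = 0.34 × 1.4142 = 0.4808
d₁ = [ln(185/175) + (0.047 − 0.054 + ½·0.34²)·2] / (σ√T) = (0.0556 + 0.1016) / 0.4808 = 0.3269 ⇒ 0.33
d₂ = 0.3269 − 0.4808 = -0.1540 ⇒ -0.15
exp(−qT) = exp(−0.054·2) = 0.8976;  exp(−rT) = exp(−0.047·2) = 0.9103
N(−d₂) = N(0.15) = 0.5596;  N(−d₁) = N(-0.33) = 0.3707
P = 175·0.9103·0.5596 − 185·0.8976·0.3707 = 89.1457 − 61.5570 = 27.5887

£27.59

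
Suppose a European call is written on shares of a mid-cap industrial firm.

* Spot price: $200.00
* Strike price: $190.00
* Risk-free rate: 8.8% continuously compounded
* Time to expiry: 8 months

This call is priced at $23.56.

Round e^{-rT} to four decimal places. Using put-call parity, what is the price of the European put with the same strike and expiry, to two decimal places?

$2.73

exp(−rT) = exp(−0.088·0.6667) = 0.9430
Put-call parity: C − P = S − K·e^(−rT) = 200 − 190·0.9430 = 200 − 179.1700 = 20.8300
P = C − (C − P) = 23.56 − (20.8300) = 2.7300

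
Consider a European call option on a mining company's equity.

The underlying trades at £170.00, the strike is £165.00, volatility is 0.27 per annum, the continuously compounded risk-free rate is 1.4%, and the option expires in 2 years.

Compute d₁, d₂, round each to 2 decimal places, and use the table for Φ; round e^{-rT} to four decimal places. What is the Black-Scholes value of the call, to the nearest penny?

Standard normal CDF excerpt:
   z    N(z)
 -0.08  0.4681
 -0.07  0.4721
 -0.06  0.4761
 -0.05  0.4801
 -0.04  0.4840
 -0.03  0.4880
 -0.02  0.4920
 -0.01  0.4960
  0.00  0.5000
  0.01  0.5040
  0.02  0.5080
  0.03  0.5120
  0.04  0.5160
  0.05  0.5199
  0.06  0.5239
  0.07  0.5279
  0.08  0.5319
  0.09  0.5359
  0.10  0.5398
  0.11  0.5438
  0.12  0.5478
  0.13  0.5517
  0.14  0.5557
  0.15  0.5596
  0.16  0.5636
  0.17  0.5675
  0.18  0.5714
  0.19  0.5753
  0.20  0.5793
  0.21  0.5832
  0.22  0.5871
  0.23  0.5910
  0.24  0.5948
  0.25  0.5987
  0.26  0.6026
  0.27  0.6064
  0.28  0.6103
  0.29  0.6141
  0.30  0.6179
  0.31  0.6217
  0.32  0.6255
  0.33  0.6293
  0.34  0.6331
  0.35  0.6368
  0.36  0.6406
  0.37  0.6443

£29.97

σ√T = 0.27·√2 = 0.3818
d₁ = [ln(170/165) + (0.014 + 0.27²/2)·2] / 0.3818 = [0.0299 + 0.1009] / 0.3818 = 0.3424 ⇒ 0.34
d₂ = d₁ − σ√T = 0.3424 − 0.3818 = -0.0394 ⇒ -0.04
e^(−rT) = e^(−0.014·2) = 0.9724
N(d₁) = N(0.34) = 0.6331;  N(d₂) = N(-0.04) = 0.4840
C = 170·0.6331 − 165·0.9724·0.4840 = 107.6270 − 77.6559 = 29.9711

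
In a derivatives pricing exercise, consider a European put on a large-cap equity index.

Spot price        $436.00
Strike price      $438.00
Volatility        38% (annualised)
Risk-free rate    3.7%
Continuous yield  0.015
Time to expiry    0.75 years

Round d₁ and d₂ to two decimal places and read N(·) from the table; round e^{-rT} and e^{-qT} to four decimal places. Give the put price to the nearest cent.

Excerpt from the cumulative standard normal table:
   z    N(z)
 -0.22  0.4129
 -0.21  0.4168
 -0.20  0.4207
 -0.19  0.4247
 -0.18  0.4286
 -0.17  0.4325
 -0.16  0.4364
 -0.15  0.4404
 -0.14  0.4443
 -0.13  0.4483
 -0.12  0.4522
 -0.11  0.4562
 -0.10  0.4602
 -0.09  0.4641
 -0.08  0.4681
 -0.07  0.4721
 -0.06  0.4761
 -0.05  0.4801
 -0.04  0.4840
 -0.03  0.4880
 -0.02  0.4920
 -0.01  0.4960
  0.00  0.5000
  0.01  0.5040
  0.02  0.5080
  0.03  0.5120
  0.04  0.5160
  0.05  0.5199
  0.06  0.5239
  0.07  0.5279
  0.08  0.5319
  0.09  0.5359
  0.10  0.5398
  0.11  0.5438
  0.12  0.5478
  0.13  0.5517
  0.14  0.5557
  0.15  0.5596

$53.65

T = 0.75;  σ√T = 0.3291
ln(S/K) + (r − q + σ²/2)T = ln(436/438) + (0.037 − 0.015 + 0.38²/2)·0.75 = -0.0046 + 0.0707 = 0.0661
d₁ = 0.0661 / 0.3291 = 0.2008 which rounds to 0.20
d₂ = d₁ − σ√T = 0.2008 − 0.3291 = -0.1283 which rounds to -0.13
exp(−qT) = exp(−0.015·0.75) = 0.9888;  exp(−rT) = exp(−0.037·0.75) = 0.9726
N(−d₂) = N(0.13) = 0.5517;  N(−d₁) = N(-0.20) = 0.4207
P = 438·0.9726·0.5517 − 436·0.9888·0.4207 = 235.0235 − 181.3708 = 53.6527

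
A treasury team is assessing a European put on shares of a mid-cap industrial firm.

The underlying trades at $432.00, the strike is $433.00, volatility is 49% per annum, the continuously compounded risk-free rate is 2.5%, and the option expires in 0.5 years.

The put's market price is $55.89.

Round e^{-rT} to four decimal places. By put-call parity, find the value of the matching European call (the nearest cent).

$60.26

exp(−rT) = exp(−0.025·0.5) = 0.9876
Put-call parity: C − P = S − K·e^(−rT) = 432 − 433·0.9876 = 432 − 427.6308 = 4.3692
C = P + (C − P) = 55.89 + (4.3692) = 60.2592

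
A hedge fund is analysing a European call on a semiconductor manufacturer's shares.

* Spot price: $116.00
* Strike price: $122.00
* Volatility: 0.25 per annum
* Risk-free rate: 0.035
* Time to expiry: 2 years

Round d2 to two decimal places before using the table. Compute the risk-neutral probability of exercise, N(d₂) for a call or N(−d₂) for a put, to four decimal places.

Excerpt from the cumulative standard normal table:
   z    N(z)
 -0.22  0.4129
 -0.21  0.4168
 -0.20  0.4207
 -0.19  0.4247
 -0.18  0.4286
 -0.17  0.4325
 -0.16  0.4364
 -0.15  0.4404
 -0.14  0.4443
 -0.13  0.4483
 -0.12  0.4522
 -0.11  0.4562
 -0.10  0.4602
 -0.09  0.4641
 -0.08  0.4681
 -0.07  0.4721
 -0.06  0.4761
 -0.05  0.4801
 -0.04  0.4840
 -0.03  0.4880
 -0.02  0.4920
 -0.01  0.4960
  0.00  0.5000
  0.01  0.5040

0.4522

σ√T = 0.25 × 1.4142 = 0.3536
d₁ = [ln(116/122) + (0.035 + 0.25²/2)·2] / 0.3536 = [-0.0504 + 0.1325] / 0.3536 = 0.2321 which rounds to 0.23
d₂ = d₁ − σ√T = 0.2321 − 0.3536 = -0.1214 which rounds to -0.12
Risk-neutral Pr[S_T > K] = N(d₂) = N(-0.12) = 0.4522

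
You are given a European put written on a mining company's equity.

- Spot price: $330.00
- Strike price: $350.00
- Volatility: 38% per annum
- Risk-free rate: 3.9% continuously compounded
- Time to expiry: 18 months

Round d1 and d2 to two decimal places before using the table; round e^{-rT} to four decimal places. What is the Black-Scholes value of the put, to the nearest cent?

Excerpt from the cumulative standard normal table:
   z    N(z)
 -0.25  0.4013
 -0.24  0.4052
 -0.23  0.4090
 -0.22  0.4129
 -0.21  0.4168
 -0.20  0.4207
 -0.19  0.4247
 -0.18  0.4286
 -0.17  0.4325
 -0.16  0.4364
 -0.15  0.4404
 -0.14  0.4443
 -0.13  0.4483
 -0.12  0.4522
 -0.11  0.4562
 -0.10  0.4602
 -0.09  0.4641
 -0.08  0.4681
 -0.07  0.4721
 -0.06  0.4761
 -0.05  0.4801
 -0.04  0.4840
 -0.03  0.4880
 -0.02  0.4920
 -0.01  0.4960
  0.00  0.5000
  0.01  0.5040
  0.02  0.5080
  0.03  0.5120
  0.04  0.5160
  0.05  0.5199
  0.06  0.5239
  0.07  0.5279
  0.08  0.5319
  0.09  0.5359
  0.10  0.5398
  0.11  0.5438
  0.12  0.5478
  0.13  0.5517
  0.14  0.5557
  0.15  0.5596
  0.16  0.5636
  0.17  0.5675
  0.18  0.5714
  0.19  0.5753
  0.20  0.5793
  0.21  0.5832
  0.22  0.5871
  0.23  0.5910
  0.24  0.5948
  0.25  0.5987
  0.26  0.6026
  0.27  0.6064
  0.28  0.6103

σ√T = 0.38 × 1.2247 = 0.4654
ln(S/K) + (r + σ²/2)T = ln(330/350) + (0.039 + 0.38²/2)·1.5 = -0.0588 + 0.1668 = 0.1080
d₁ = 0.1080 / 0.4654 = 0.2320 ≈ 0.23
d₂ = d₁ − σ√T = 0.2320 − 0.4654 = -0.2334 ≈ -0.23
e^(−rT) = e^(−0.039·1.5) = 0.9432
N(−d₂) = N(0.23) = 0.5910;  N(−d₁) = N(-0.23) = 0.4090
P = 350·0.9432·0.5910 − 330·0.4090 = 195.1009 − 134.9700 = 60.1309

$60.13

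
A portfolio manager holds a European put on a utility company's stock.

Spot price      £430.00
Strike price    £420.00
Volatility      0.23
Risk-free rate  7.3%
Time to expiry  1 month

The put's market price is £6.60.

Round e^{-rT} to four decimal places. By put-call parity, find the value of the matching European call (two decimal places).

e^(−rT) = e^(−0.073·0.08333) = 0.9939
Put-call parity: C − P = S − K·e^(−rT) = 430 − 420·0.9939 = 430 − 417.4380 = 12.5620
C = P + (C − P) = 6.60 + (12.5620) = 19.1620

£19.16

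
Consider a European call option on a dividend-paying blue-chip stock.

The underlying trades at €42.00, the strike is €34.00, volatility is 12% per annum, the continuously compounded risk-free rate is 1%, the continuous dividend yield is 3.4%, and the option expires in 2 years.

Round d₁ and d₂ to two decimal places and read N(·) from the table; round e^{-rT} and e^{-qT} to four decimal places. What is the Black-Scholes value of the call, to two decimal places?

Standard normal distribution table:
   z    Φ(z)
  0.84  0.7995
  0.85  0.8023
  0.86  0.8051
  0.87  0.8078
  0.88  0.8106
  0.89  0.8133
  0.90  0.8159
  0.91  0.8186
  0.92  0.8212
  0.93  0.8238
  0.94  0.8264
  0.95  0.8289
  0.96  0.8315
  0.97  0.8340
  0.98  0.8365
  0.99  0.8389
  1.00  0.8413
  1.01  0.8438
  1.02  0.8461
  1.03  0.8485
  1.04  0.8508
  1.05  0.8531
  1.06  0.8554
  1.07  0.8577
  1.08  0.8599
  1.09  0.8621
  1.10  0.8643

€6.46

σ√T = 0.12 × 1.4142 = 0.1697
ln(S/K) + (r − q + σ²/2)T = ln(42/34) + (0.01 − 0.034 + 0.12²/2)·2 = 0.2113 − 0.0336 = 0.1777
d₁ = 0.1777 / 0.1697 = 1.0472 → 1.05
d₂ = d₁ − σ√T = 1.0472 − 0.1697 = 0.8775 → 0.88
e^(−qT) = e^(−0.034·2) = 0.9343;  e^(−rT) = e^(−0.01·2) = 0.9802
N(d₁) = N(1.05) = 0.8531;  N(d₂) = N(0.88) = 0.8106
C = 42·0.9343·0.8531 − 34·0.9802·0.8106 = 33.4762 − 27.0147 = 6.4615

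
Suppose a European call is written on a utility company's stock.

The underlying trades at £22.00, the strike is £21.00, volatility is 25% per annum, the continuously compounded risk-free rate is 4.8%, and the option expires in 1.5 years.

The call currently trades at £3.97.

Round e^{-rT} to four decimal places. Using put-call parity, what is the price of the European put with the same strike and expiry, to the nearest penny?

£1.51

exp(−rT) = exp(−0.048·1.5) = 0.9305
Put-call parity: C − P = S − K·e^(−rT) = 22 − 21·0.9305 = 22 − 19.5405 = 2.4595
P = C − (C − P) = 3.97 − (2.4595) = 1.5105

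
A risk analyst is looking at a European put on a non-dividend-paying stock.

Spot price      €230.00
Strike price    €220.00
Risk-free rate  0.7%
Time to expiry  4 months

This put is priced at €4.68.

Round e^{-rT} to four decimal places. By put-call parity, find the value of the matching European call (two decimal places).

€15.19

exp(−rT) = exp(−0.007·0.3333) = 0.9977
Put-call parity: C − P = S − K·e^(−rT) = 230 − 220·0.9977 = 230 − 219.4940 = 10.5060
C = P + (C − P) = 4.68 + (10.5060) = 15.1860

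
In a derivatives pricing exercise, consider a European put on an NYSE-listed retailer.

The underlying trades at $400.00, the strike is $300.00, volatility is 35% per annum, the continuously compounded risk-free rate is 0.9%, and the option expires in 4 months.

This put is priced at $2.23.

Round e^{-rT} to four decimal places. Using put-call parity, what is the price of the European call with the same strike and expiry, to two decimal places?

e^(−rT) = e^(−0.009·0.3333) = 0.9970
Put-call parity: C − P = S − K·e^(−rT) = 400 − 300·0.9970 = 400 − 299.1000 = 100.9000
C = P + (C − P) = 2.23 + (100.9000) = 103.1300

$103.13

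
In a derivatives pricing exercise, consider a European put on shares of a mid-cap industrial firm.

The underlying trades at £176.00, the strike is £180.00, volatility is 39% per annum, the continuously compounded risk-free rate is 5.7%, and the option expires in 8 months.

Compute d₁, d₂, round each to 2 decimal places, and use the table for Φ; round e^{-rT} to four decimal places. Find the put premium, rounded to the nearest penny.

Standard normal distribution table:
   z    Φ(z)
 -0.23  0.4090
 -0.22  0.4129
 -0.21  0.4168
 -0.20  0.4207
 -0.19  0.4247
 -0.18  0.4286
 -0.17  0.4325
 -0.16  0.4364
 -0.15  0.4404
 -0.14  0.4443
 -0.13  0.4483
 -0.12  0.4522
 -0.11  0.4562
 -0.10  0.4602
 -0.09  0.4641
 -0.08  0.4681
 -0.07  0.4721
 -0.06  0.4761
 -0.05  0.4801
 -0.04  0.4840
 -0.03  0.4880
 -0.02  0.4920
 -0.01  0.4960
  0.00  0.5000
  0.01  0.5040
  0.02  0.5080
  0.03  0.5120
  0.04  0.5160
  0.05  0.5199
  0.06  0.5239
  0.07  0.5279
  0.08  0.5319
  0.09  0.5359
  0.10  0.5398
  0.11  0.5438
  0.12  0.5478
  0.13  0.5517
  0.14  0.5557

T = 0.6667;  σ√T = 0.3184
d₁ = [ln(176/180) + (0.057 + 0.39²/2)·0.6667] / 0.3184 = [-0.0225 + 0.0887] / 0.3184 = 0.2080 which rounds to 0.21
d₂ = d₁ − σ√T = 0.2080 − 0.3184 = -0.1105 which rounds to -0.11
exp(−rT) = exp(−0.057·0.6667) = 0.9627
N(−d₂) = N(0.11) = 0.5438;  N(−d₁) = N(-0.21) = 0.4168
P = 180·0.9627·0.5438 − 176·0.4168 = 94.2329 − 73.3568 = 20.8761

£20.88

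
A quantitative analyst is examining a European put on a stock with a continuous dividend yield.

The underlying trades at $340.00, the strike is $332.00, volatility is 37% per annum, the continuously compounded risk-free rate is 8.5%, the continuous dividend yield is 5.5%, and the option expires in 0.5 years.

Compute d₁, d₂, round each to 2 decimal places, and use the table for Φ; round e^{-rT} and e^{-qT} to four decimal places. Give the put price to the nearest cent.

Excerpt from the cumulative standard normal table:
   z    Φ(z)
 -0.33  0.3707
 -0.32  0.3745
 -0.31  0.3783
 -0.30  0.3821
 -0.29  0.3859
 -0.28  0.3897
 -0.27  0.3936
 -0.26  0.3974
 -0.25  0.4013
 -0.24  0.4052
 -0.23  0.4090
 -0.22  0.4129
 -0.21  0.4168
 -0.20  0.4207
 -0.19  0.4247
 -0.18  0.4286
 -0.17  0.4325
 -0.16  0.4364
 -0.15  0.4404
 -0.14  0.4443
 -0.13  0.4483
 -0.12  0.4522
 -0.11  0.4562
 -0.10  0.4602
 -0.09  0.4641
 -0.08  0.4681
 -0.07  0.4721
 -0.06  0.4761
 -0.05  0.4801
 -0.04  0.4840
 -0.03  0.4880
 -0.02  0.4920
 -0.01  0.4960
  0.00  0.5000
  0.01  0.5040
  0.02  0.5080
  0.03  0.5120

$27.64

σ√T = 0.37 × 0.7071 = 0.2616
d₁ = [ln(340/332) + (0.085 − 0.055 + 0.37²/2)·0.5] / 0.2616 = [0.0238 + 0.0492] / 0.2616 = 0.2792 → 0.28
d₂ = d₁ − σ√T = 0.2792 − 0.2616 = 0.0175 → 0.02
exp(−qT) = exp(−0.055·0.5) = 0.9729;  exp(−rT) = exp(−0.085·0.5) = 0.9584
P = 332·0.9584·N(-0.02) − 340·0.9729·N(-0.28) = 332·0.9584·0.4920 − 340·0.9729·0.3897 = 156.5489 − 128.9073 = 27.6416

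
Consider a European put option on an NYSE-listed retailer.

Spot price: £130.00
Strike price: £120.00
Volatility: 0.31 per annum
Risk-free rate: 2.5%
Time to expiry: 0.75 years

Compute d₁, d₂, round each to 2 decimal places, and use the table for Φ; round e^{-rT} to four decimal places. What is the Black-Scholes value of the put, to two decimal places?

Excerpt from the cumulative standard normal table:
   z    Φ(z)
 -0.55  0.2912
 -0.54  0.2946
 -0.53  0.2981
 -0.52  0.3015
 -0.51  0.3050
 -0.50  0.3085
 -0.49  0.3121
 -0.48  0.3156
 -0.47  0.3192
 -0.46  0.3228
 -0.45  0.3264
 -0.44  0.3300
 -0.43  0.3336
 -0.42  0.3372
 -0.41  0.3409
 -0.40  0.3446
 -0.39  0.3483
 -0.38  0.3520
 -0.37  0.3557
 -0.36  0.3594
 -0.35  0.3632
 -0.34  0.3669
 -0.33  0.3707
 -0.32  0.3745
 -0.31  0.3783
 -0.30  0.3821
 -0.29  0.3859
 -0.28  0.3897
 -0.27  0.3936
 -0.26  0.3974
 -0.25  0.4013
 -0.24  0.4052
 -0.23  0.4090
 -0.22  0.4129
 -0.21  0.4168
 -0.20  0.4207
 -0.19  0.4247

T = 0.75;  σ√T = 0.2685
d₁ = [ln(130/120) + (0.025 + ½·0.31²)·0.75] / (σ√T) = (0.0800 + 0.0548) / 0.2685 = 0.5022 which rounds to 0.50
d₂ = 0.5022 − 0.2685 = 0.2338 which rounds to 0.23
exp(−rT) = exp(−0.025·0.75) = 0.9814
N(−d₂) = N(-0.23) = 0.4090;  N(−d₁) = N(-0.50) = 0.3085
P = 120·0.9814·0.4090 − 130·0.3085 = 48.1671 − 40.1050 = 8.0621

£8.06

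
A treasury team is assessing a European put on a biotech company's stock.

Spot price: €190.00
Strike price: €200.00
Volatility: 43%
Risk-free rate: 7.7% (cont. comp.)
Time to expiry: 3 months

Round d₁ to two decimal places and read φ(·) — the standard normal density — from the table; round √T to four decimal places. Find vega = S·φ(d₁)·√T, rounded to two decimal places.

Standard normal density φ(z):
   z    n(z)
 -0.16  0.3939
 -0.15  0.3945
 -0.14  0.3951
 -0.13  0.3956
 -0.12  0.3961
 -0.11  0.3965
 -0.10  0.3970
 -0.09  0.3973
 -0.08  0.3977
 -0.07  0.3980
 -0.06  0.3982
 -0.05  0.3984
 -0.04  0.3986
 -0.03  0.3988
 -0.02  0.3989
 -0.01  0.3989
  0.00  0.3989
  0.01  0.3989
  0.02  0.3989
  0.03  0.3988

37.87

σ√T = 0.43 × 0.5000 = 0.2150
d₁ = [ln(190/200) + (0.077 + ½·0.43²)·0.25] / (σ√T) = (-0.0513 + 0.0424) / 0.2150 = -0.0415 ≈ -0.04
√T = √0.25 = 0.5000
φ(d₁) = φ(-0.04) = 0.3986
vega = S·φ(d₁)·√T = 190·0.3986·0.5000 = 37.8670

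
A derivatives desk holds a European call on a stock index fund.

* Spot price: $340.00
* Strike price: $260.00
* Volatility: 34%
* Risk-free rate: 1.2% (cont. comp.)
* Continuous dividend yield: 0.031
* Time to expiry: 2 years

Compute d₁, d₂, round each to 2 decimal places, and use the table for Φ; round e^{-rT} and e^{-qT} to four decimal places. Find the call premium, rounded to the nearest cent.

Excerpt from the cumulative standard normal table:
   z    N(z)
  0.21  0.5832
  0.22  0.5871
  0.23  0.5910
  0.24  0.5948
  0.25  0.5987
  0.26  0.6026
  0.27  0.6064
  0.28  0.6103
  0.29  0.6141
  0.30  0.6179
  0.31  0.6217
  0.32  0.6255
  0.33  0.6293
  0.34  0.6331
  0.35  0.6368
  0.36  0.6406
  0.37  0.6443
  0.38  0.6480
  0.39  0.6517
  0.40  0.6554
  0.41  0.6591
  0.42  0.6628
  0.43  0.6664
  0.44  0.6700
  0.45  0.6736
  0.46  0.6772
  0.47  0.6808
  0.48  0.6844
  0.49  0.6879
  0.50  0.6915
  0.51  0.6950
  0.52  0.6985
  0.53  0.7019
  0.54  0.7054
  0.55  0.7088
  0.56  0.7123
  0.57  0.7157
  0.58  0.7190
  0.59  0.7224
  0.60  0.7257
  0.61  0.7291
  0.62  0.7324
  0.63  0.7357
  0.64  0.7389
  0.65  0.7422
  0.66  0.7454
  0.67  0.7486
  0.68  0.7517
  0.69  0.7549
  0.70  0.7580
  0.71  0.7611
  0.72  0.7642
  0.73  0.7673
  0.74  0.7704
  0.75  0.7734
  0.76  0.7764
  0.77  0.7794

$93.23

σ√T = 0.34·√2 = 0.4808
d₁ = [ln(340/260) + (0.012 − 0.031 + 0.34²/2)·2] / 0.4808 = [0.2683 + 0.0776] / 0.4808 = 0.7193 ≈ 0.72
d₂ = d₁ − σ√T = 0.7193 − 0.4808 = 0.2385 ≈ 0.24
exp(−qT) = exp(−0.031·2) = 0.9399;  exp(−rT) = exp(−0.012·2) = 0.9763
C = 340·0.9399·N(0.72) − 260·0.9763·N(0.24) = 340·0.9399·0.7642 − 260·0.9763·0.5948 = 244.2123 − 150.9828 = 93.2295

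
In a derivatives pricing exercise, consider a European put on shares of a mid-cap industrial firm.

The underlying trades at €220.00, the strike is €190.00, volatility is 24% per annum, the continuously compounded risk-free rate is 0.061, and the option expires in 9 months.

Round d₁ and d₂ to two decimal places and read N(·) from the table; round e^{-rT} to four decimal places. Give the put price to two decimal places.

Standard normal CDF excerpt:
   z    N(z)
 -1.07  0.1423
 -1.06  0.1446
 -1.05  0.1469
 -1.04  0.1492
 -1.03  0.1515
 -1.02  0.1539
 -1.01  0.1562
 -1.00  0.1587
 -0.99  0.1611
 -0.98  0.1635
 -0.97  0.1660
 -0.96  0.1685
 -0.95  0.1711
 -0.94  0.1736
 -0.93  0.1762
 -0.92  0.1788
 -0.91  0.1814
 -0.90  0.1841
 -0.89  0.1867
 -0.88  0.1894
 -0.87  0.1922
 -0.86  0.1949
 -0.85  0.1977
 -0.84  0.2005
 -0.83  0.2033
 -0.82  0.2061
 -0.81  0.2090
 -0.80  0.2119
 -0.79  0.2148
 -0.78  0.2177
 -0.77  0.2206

€4.08

σ√T = 0.24 × 0.8660 = 0.2078
ln(S/K) + (r + σ²/2)T = ln(220/190) + (0.061 + 0.24²/2)·0.75 = 0.1466 + 0.0673 = 0.2140
d₁ = 0.2140 / 0.2078 = 1.0294 which rounds to 1.03
d₂ = d₁ − σ√T = 1.0294 − 0.2078 = 0.8215 which rounds to 0.82
e^(−rT) = e^(−0.061·0.75) = 0.9553
N(−d₂) = N(-0.82) = 0.2061;  N(−d₁) = N(-1.03) = 0.1515
P = 190·0.9553·0.2061 − 220·0.1515 = 37.4086 − 33.3300 = 4.0786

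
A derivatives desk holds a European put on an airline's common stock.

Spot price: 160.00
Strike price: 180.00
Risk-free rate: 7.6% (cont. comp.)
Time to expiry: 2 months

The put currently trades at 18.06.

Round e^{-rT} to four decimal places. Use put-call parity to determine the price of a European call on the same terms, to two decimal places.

e^(−rT) = e^(−0.076·0.1667) = 0.9874
Put-call parity: C − P = S − K·e^(−rT) = 160 − 180·0.9874 = 160 − 177.7320 = -17.7320
C = P + (C − P) = 18.06 + (-17.7320) = 0.3280

0.33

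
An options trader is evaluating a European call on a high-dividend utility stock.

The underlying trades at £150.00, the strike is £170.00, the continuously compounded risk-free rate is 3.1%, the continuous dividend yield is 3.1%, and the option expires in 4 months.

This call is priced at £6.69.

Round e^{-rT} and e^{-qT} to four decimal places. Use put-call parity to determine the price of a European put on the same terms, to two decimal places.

exp(−qT) = exp(−0.031·0.3333) = 0.9897;  exp(−rT) = exp(−0.031·0.3333) = 0.9897
Put-call parity: C − P = S·e^(−qT) − K·e^(−rT) = 150·0.9897 − 170·0.9897 = 148.4550 − 168.2490 = -19.7940
P = C − (C − P) = 6.69 − (-19.7940) = 26.4840

£26.48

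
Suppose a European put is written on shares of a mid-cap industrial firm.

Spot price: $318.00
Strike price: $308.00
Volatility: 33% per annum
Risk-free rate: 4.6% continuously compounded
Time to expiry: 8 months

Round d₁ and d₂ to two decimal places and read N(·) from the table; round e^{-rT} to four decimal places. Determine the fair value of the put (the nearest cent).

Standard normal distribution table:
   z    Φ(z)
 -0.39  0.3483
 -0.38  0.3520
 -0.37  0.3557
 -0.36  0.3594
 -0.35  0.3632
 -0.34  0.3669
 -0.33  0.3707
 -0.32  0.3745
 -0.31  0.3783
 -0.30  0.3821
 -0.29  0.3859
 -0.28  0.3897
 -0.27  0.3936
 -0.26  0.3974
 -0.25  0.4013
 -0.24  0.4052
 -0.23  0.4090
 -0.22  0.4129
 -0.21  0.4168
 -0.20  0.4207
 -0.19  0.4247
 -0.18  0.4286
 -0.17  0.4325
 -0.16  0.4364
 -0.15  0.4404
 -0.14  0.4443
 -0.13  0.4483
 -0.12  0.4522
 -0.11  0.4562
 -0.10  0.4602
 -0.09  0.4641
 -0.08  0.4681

σ√T = 0.33·√0.6667 = 0.2694
d₁ = [ln(318/308) + (0.046 + 0.33²/2)·0.6667] / 0.2694 = [0.0320 + 0.0670] / 0.2694 = 0.3671 which rounds to 0.37
d₂ = d₁ − σ√T = 0.3671 − 0.2694 = 0.0977 which rounds to 0.10
exp(−rT) = exp(−0.046·0.6667) = 0.9698
P = 308·0.9698·N(-0.10) − 318·N(-0.37) = 308·0.9698·0.4602 − 318·0.3557 = 137.4610 − 113.1126 = 24.3484

$24.35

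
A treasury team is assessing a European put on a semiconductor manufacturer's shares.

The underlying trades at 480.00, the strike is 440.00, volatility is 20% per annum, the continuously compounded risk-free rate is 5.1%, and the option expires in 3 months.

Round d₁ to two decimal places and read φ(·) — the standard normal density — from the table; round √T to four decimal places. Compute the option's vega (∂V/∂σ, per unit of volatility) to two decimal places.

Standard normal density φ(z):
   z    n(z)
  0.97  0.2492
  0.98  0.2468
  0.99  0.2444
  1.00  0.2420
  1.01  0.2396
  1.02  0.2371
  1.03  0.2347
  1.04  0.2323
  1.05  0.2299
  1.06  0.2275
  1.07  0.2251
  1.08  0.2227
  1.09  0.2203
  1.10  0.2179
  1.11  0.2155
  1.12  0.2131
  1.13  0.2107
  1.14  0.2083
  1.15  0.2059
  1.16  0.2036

σ√T = 0.2 × 0.5000 = 0.1000
d₁ = [ln(480/440) + (0.051 + ½·0.2²)·0.25] / (σ√T) = (0.0870 + 0.0178) / 0.1000 = 1.0476 → 1.05
√T = √0.25 = 0.5000
φ(d₁) = φ(1.05) = 0.2299
vega = S·φ(d₁)·√T = 480·0.2299·0.5000 = 55.1760
(The call has the same vega.)

55.18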